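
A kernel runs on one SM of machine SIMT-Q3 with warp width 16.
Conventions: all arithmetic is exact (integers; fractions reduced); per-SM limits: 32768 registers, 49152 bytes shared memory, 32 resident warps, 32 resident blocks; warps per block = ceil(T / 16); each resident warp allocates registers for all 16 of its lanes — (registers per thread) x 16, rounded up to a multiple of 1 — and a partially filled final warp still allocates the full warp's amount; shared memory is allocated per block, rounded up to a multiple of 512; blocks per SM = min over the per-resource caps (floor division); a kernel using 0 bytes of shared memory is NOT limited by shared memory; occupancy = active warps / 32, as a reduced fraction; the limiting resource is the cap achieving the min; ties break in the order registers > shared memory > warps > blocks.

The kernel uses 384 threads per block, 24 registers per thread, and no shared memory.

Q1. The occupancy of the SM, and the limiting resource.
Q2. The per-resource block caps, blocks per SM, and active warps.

Answer: occupancy 3/4, limited by warps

registers: 3 blocks
shared memory: no limit (kernel uses none)
warps: 1 block
blocks: 32 blocks

Answer: 1 block, 24 active warps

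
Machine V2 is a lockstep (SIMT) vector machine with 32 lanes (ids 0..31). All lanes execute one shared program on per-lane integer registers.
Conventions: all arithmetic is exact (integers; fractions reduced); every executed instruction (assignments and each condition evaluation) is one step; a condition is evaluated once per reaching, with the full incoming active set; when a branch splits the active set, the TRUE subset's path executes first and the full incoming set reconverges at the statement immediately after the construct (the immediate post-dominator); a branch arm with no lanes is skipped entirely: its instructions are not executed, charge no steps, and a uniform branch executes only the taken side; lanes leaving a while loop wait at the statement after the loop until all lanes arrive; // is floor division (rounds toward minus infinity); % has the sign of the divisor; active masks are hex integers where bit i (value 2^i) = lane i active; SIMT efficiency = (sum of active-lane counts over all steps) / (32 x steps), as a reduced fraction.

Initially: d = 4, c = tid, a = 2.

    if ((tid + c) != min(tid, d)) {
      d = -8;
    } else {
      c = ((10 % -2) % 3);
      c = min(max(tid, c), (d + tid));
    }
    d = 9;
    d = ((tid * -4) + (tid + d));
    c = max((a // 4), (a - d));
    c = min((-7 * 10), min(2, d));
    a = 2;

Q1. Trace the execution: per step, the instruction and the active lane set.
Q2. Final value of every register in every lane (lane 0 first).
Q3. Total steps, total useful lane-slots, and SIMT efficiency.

step 0: eval ((tid + c) != min(tid, d)) 0xffffffff
step 1: d <- -8                      0xfffffffe
step 2: c <- ((10 % -2) % 3)         0x00000001
step 3: c <- min(max(tid, c), (d + tid)) 0x00000001
step 4: d <- 9                       0xffffffff
step 5: d <- ((tid * -4) + (tid + d)) 0xffffffff
step 6: c <- max((a // 4), (a - d))  0xffffffff
step 7: c <- min((-7 * 10), min(2, d)) 0xffffffff
step 8: a <- 2                       0xffffffff

Answer: 9 steps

d: 9,6,3,0,-3,-6,-9,-12,-15,-18,-21,-24,-27,-30,-33,-36,-39,-42,-45,-48,-51,-54,-57,-60,-63,-66,-69,-72,-75,-78,-81,-84
c: -70,-70,-70,-70,-70,-70,-70,-70,-70,-70,-70,-70,-70,-70,-70,-70,-70,-70,-70,-70,-70,-70,-70,-70,-70,-70,-70,-72,-75,-78,-81,-84
a: 2,2,2,2,2,2,2,2,2,2,2,2,2,2,2,2,2,2,2,2,2,2,2,2,2,2,2,2,2,2,2,2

steps = 9; useful = 225; efficiency = 225/288 = 25/32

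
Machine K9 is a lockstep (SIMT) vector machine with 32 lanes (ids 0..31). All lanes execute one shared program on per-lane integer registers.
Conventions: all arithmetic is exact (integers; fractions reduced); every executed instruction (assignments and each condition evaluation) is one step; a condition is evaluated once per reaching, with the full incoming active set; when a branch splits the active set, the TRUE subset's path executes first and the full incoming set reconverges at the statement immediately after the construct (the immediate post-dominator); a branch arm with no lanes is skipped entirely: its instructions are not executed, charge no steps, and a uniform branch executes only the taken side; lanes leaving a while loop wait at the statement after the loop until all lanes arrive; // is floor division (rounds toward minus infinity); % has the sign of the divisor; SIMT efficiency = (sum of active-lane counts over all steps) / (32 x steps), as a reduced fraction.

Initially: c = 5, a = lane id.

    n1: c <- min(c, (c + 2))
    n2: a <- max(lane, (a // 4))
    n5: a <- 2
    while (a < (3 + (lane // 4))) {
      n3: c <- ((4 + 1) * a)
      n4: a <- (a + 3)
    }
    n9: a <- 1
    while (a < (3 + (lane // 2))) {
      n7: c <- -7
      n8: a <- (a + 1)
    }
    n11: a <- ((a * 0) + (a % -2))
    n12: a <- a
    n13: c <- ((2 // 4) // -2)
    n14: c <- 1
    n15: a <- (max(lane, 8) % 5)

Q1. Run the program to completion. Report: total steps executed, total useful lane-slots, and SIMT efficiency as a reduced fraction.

Answer: 71 steps, 1444 useful, 361/568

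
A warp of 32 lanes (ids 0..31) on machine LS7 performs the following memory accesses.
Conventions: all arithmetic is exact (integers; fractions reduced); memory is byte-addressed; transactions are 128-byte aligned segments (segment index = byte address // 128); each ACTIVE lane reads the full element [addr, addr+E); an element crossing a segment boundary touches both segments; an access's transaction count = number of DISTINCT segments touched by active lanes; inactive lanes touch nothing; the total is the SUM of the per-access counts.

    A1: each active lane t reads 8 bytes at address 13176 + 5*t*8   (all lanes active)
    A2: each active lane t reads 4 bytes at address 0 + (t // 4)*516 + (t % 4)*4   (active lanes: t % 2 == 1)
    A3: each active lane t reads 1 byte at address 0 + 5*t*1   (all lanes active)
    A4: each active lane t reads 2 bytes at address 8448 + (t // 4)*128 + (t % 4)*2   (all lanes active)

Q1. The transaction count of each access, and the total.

A1: 11 transactions
A2: 8 transactions
A3: 2 transactions
A4: 8 transactions

Answer: 11,8,2,8; total 29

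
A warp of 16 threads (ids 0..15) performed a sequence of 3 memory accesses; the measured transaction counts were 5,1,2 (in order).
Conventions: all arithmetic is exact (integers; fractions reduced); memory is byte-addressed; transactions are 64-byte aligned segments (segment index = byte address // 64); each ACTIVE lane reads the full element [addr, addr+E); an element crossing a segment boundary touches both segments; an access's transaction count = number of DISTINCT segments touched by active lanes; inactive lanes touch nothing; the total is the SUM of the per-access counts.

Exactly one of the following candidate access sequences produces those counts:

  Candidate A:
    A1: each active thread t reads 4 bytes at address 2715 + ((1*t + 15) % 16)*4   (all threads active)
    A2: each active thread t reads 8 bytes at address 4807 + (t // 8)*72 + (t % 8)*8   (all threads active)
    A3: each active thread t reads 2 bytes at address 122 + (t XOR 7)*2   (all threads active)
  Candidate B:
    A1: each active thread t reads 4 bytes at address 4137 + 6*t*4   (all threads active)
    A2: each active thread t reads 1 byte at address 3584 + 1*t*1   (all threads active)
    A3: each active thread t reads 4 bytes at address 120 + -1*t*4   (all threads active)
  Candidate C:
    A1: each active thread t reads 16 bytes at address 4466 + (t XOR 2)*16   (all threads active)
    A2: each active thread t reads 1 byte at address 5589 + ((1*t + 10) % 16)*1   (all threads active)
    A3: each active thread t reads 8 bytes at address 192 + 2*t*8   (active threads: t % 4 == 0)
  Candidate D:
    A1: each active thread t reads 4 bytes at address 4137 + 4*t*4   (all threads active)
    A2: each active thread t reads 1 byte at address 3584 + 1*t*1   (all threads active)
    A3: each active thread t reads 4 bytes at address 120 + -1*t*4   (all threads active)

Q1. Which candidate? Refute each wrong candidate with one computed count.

A: A1 gives 2 transactions, not 5
B: A1 gives 7 transactions, not 5
C: A3 gives 4 transactions, not 2
D: all counts match (5,1,2)

Answer: D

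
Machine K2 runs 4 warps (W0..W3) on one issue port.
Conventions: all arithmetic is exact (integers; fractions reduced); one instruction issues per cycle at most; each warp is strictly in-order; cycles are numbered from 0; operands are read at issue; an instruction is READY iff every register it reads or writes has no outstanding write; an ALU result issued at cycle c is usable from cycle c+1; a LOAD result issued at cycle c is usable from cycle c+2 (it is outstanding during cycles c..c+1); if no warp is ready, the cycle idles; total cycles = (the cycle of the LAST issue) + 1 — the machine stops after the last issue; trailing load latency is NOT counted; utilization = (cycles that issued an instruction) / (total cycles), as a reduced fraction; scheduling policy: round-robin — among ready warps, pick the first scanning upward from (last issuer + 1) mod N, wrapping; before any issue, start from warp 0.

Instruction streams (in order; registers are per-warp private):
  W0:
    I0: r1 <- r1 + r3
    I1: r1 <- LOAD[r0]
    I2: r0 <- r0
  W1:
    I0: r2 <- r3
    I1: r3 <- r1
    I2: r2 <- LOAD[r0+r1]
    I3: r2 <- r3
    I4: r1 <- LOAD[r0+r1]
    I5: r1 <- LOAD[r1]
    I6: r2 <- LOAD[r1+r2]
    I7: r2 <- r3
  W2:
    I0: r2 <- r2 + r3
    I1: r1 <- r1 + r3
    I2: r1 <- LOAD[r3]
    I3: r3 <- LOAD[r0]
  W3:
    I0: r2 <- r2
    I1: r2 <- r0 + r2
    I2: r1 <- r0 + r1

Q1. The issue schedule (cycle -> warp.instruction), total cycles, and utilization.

cycle 0: W0.I0
cycle 1: W1.I0
cycle 2: W2.I0
cycle 3: W3.I0
cycle 4: W0.I1
cycle 5: W1.I1
cycle 6: W2.I1
cycle 7: W3.I1
cycle 8: W0.I2
cycle 9: W1.I2
cycle 10: W2.I2
cycle 11: W3.I2
cycle 12: W1.I3
cycle 13: W2.I3
cycle 14: W1.I4
cycle 15: idle
cycle 16: W1.I5
cycle 17: idle
cycle 18: W1.I6
cycle 19: idle
cycle 20: W1.I7

Answer: 21 cycles, utilization 6/7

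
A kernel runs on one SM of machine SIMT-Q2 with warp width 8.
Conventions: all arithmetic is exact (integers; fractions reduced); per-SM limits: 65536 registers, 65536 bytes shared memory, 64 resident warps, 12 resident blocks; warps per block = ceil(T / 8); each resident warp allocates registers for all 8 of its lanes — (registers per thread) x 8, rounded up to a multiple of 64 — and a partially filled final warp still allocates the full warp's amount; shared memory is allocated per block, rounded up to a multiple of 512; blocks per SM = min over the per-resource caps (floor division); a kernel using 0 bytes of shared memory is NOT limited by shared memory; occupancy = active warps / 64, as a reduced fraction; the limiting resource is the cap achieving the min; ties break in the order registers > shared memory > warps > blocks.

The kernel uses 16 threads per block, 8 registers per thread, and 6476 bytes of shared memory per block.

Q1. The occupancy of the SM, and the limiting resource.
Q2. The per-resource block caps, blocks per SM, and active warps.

Answer: occupancy 9/32, limited by shared memory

registers: 512 blocks
shared memory: 9 blocks
warps: 32 blocks
blocks: 12 blocks

Answer: 9 blocks, 18 active warps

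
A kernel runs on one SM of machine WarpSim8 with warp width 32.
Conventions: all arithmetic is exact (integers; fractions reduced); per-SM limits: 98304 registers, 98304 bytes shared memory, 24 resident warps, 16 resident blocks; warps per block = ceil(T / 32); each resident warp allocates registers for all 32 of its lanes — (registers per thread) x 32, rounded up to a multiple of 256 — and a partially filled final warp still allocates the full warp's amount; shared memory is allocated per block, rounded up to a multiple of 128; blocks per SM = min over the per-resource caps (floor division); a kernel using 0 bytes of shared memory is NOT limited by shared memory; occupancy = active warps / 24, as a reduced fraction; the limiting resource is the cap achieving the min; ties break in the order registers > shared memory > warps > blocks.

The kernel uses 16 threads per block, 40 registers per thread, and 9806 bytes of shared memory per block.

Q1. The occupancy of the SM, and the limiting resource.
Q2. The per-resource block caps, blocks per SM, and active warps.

Answer: occupancy 3/8, limited by shared memory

registers: 76 blocks
shared memory: 9 blocks
warps: 24 blocks
blocks: 16 blocks

Answer: 9 blocks, 9 active warps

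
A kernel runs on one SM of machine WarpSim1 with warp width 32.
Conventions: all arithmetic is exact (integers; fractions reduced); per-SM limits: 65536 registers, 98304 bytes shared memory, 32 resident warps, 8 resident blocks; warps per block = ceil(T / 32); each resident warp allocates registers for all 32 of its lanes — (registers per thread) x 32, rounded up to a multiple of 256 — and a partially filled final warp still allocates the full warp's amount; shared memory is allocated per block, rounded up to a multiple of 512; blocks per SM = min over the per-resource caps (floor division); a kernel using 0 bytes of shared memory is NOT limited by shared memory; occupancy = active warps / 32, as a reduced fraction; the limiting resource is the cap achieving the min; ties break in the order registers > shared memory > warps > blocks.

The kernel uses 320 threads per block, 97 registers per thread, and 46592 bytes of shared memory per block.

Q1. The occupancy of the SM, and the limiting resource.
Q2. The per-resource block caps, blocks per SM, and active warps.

Answer: occupancy 5/16, limited by registers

registers: 1 block
shared memory: 2 blocks
warps: 3 blocks
blocks: 8 blocks

Answer: 1 block, 10 active warps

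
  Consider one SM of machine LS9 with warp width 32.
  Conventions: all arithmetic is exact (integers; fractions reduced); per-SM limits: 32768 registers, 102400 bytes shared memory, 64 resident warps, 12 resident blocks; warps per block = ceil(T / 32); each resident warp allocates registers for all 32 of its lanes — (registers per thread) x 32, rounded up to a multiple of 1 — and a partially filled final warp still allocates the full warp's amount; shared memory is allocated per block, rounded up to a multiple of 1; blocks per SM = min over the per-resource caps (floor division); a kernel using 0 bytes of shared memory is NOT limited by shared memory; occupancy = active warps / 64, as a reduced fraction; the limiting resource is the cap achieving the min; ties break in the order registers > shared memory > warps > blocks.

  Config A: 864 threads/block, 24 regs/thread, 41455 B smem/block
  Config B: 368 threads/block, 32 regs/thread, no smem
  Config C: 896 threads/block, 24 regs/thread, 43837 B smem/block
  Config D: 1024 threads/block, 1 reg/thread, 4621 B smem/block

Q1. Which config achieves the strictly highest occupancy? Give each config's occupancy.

occupancies: A 27/64, B 3/8, C 7/16, D 1

Answer: D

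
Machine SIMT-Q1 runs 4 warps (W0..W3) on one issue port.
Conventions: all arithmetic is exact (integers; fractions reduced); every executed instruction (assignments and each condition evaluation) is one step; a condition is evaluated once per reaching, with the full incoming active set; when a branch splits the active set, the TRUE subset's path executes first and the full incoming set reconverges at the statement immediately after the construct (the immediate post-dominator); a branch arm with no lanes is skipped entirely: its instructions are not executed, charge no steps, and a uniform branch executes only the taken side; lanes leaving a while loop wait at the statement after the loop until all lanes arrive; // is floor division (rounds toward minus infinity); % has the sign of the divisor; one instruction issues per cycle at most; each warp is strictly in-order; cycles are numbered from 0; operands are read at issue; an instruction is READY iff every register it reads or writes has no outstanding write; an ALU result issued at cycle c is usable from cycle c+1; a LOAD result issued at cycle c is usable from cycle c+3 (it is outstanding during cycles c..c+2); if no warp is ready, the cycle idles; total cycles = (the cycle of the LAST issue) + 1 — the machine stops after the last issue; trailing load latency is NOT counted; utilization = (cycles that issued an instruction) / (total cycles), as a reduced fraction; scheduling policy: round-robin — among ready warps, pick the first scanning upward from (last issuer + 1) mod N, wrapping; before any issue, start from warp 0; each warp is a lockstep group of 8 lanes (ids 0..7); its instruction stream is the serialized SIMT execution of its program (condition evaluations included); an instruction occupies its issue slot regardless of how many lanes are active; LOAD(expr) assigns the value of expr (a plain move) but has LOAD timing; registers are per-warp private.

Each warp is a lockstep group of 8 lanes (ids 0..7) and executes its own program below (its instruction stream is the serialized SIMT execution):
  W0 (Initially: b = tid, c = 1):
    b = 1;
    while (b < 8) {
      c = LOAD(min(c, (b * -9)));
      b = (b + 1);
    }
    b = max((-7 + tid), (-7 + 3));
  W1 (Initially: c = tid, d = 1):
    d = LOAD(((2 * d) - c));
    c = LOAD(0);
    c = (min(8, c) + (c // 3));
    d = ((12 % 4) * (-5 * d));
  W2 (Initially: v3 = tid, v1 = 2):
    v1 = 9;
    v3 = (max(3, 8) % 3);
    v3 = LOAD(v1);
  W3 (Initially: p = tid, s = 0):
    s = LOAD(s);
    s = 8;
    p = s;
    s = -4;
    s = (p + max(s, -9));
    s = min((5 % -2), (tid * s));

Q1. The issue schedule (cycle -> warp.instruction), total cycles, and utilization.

cycle 0: W0.I0
cycle 1: W1.I0
cycle 2: W2.I0
cycle 3: W3.I0
cycle 4: W0.I1
cycle 5: W1.I1
cycle 6: W2.I1
cycle 7: W3.I1
cycle 8: W0.I2
cycle 9: W1.I2
cycle 10: W2.I2
cycle 11: W3.I2
cycle 12: W0.I3
cycle 13: W1.I3
cycle 14: W3.I3
cycle 15: W0.I4
cycle 16: W3.I4
cycle 17: W0.I5
cycle 18: W3.I5
cycle 19: W0.I6
cycle 20: W0.I7
cycle 21: W0.I8
cycle 22: W0.I9
cycle 23: W0.I10
cycle 24: W0.I11
cycle 25: W0.I12
cycle 26: W0.I13
cycle 27: W0.I14
cycle 28: W0.I15
cycle 29: W0.I16
cycle 30: W0.I17
cycle 31: W0.I18
cycle 32: W0.I19
cycle 33: W0.I20
cycle 34: W0.I21
cycle 35: W0.I22
cycle 36: W0.I23

Answer: 37 cycles, utilization 1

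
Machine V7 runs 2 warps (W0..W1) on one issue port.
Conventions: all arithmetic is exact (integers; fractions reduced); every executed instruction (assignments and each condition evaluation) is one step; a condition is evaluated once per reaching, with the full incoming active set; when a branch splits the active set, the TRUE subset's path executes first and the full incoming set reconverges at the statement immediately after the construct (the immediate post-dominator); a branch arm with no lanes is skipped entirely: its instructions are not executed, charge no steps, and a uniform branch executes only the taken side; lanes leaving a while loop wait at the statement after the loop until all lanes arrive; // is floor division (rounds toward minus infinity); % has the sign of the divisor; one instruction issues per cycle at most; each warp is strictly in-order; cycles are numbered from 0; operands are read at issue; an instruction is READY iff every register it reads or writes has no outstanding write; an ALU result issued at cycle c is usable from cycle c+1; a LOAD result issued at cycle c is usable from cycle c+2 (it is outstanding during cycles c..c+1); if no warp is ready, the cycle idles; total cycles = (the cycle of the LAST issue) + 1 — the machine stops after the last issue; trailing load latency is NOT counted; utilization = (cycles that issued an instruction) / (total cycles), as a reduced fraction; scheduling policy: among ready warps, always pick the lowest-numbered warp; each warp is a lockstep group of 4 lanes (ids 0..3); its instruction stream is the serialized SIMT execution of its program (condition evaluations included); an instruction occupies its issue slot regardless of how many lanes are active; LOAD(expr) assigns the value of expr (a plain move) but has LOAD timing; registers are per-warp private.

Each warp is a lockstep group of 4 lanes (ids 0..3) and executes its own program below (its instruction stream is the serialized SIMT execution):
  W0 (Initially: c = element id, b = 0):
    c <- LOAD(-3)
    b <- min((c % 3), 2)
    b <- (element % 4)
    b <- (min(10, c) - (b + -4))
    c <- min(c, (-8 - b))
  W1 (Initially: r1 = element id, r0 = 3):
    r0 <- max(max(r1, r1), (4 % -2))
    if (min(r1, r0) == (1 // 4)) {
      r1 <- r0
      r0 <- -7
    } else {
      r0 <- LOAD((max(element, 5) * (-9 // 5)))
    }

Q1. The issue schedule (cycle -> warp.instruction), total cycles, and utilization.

cycle 0: W0.I0
cycle 1: W1.I0
cycle 2: W0.I1
cycle 3: W0.I2
cycle 4: W0.I3
cycle 5: W0.I4
cycle 6: W1.I1
cycle 7: W1.I2
cycle 8: W1.I3
cycle 9: W1.I4

Answer: 10 cycles, utilization 1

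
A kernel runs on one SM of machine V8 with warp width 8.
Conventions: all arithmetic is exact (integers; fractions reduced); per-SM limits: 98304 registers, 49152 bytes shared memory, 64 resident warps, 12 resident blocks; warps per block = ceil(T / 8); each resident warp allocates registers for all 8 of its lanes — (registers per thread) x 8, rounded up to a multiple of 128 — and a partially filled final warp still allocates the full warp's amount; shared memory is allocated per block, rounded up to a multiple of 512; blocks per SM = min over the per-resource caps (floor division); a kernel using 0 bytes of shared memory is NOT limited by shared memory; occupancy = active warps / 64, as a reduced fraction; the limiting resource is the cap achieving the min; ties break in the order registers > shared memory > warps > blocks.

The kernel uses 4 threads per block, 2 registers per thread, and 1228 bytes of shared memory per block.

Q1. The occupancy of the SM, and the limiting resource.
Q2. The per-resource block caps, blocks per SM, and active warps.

Answer: occupancy 3/16, limited by blocks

registers: 768 blocks
shared memory: 32 blocks
warps: 64 blocks
blocks: 12 blocks

Answer: 12 blocks, 12 active warps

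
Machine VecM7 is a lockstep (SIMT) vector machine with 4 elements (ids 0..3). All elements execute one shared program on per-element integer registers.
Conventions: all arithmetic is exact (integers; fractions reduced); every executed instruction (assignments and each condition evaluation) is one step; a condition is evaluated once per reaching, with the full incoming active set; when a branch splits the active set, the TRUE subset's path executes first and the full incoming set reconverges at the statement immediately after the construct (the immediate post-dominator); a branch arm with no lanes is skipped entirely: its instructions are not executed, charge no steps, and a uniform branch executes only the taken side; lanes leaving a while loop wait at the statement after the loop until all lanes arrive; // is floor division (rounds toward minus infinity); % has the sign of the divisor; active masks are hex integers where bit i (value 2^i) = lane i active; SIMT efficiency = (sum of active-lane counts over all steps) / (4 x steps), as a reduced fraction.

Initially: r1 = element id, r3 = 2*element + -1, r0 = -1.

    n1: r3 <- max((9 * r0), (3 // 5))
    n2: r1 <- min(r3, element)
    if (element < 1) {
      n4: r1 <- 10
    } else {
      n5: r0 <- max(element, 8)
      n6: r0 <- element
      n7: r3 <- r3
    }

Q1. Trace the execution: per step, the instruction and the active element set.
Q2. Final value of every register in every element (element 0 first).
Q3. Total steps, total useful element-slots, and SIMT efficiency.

step 0: r3 <- max((9 * r0), (3 // 5)) 0xf
step 1: r1 <- min(r3, element)       0xf
step 2: eval (element < 1)           0xf
step 3: r1 <- 10                     0x1
step 4: r0 <- max(element, 8)        0xe
step 5: r0 <- element                0xe
step 6: r3 <- r3                     0xe

Answer: 7 steps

r1: 10,0,0,0
r3: 0,0,0,0
r0: -1,1,2,3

steps = 7; useful = 22; efficiency = 22/28 = 11/14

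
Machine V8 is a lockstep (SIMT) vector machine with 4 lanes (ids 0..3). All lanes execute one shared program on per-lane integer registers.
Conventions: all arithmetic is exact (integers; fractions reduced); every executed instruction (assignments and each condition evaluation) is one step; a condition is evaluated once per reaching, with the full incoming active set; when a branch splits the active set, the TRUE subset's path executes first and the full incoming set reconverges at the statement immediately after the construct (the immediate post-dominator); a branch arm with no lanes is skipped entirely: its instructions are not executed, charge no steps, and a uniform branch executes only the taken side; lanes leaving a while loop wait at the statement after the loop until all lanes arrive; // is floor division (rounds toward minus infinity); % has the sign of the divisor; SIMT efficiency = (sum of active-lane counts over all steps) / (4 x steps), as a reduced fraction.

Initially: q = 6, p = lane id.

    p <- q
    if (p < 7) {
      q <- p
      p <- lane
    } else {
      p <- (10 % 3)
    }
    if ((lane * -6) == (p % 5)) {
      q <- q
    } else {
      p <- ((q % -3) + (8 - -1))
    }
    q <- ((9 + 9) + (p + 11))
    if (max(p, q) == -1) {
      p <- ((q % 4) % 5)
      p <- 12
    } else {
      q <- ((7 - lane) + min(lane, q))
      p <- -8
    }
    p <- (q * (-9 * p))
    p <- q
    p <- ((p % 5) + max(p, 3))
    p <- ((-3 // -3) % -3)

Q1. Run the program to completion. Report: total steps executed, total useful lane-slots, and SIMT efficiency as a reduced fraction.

Answer: 15 steps, 56 useful, 14/15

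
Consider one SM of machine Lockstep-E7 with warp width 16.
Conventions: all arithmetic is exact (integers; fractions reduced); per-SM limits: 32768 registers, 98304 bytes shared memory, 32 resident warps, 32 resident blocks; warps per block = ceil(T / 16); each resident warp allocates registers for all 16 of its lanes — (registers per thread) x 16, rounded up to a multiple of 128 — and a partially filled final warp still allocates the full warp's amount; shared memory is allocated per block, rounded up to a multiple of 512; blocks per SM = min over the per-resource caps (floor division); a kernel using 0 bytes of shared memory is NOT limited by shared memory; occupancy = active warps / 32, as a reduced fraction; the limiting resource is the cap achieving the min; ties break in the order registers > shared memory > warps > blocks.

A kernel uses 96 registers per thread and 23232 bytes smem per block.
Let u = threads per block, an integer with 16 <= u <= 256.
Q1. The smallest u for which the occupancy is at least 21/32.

Answer: u = 97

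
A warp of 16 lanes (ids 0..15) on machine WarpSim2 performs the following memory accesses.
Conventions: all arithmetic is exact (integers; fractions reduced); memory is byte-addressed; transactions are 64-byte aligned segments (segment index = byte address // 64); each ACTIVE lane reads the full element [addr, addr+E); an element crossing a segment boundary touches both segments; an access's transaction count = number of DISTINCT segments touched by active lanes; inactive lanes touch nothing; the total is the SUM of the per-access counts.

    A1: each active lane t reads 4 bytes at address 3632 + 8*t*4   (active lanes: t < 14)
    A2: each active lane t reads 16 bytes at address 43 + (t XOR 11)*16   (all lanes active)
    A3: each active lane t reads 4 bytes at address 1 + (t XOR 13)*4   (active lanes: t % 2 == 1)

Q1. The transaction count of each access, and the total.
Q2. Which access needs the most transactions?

A1: 8 transactions
A2: 5 transactions
A3: 1 transaction

Answer: 8,5,1; total 14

Answer: A1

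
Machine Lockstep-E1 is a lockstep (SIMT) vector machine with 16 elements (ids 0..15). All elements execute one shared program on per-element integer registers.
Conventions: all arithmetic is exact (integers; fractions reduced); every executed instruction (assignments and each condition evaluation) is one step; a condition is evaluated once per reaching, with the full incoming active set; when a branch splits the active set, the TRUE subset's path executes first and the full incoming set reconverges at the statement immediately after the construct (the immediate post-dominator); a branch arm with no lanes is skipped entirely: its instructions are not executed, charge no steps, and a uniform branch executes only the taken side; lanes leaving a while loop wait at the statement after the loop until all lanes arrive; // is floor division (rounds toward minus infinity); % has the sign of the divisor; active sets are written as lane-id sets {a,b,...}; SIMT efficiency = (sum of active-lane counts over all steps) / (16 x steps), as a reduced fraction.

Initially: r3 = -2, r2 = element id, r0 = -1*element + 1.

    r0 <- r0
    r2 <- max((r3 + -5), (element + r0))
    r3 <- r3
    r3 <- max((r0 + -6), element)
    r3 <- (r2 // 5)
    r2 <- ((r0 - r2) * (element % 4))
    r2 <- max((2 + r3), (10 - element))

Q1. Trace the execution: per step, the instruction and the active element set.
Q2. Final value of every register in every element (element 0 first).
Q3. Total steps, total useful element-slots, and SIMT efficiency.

step 0: r0 <- r0                     {0,1,2,3,4,5,6,7,8,9,10,11,12,13,14,15}
step 1: r2 <- max((r3 + -5), (element + r0)) {0,1,2,3,4,5,6,7,8,9,10,11,12,13,14,15}
step 2: r3 <- r3                     {0,1,2,3,4,5,6,7,8,9,10,11,12,13,14,15}
step 3: r3 <- max((r0 + -6), element) {0,1,2,3,4,5,6,7,8,9,10,11,12,13,14,15}
step 4: r3 <- (r2 // 5)              {0,1,2,3,4,5,6,7,8,9,10,11,12,13,14,15}
step 5: r2 <- ((r0 - r2) * (element % 4)) {0,1,2,3,4,5,6,7,8,9,10,11,12,13,14,15}
step 6: r2 <- max((2 + r3), (10 - element)) {0,1,2,3,4,5,6,7,8,9,10,11,12,13,14,15}

Answer: 7 steps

r3: 0,0,0,0,0,0,0,0,0,0,0,0,0,0,0,0
r2: 10,9,8,7,6,5,4,3,2,2,2,2,2,2,2,2
r0: 1,0,-1,-2,-3,-4,-5,-6,-7,-8,-9,-10,-11,-12,-13,-14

steps = 7; useful = 112; efficiency = 112/112 = 1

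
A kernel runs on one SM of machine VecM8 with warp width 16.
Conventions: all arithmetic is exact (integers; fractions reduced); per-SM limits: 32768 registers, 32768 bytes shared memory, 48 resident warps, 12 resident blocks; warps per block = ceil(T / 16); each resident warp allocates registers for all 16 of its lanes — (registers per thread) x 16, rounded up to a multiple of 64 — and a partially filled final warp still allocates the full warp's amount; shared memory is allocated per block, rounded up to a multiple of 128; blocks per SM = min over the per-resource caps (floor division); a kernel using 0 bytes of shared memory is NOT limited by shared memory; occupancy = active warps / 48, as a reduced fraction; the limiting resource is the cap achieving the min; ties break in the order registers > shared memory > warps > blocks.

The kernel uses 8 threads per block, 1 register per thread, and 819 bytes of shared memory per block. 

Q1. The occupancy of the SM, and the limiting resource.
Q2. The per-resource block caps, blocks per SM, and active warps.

Answer: occupancy 1/4, limited by blocks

registers: 512 blocks
shared memory: 36 blocks
warps: 48 blocks
blocks: 12 blocks

Answer: 12 blocks, 12 active warps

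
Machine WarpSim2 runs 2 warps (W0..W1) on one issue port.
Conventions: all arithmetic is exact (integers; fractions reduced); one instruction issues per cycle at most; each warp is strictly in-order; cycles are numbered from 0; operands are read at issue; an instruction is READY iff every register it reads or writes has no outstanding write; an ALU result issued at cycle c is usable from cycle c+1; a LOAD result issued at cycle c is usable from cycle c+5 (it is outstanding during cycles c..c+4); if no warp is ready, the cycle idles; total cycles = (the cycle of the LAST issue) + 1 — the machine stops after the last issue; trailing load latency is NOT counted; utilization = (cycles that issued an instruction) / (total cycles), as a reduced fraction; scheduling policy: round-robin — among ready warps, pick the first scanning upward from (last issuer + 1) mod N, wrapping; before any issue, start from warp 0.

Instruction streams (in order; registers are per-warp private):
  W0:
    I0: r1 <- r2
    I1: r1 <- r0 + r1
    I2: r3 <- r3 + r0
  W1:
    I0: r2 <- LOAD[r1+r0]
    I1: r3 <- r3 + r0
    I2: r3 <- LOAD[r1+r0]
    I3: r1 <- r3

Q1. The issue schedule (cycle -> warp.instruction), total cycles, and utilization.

cycle 0: W0.I0
cycle 1: W1.I0
cycle 2: W0.I1
cycle 3: W1.I1
cycle 4: W0.I2
cycle 5: W1.I2
cycle 6: idle
cycle 7: idle
cycle 8: idle
cycle 9: idle
cycle 10: W1.I3

Answer: 11 cycles, utilization 7/11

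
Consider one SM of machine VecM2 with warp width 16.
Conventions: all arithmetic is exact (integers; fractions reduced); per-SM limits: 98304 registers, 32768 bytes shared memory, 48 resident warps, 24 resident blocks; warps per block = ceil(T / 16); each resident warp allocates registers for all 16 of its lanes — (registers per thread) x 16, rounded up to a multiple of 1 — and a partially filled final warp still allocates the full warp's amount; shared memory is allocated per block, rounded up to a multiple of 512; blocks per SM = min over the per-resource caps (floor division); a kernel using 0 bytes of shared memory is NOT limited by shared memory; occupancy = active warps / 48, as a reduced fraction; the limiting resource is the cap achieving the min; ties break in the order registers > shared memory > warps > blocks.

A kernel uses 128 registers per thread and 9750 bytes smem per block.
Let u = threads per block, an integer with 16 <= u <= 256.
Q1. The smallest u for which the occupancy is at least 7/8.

Answer: u = 209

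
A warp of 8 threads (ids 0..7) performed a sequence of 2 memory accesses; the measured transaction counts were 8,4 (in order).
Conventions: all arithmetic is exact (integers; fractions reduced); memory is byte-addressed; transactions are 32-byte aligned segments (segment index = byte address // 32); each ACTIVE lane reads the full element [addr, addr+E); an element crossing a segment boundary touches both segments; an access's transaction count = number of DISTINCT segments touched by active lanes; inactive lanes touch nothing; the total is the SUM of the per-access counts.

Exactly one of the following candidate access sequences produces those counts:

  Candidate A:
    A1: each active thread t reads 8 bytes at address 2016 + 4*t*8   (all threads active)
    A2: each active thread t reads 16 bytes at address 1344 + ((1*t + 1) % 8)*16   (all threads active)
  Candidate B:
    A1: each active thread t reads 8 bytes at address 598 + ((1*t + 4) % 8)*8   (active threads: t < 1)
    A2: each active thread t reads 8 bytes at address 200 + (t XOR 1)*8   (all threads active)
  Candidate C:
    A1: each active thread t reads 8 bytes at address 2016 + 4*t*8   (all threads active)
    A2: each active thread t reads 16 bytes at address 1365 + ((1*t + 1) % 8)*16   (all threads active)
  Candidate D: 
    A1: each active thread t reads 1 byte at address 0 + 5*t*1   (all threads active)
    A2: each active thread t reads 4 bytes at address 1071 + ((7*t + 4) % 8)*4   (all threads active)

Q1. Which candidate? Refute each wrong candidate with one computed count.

B: A1 gives 1 transaction, not 8
C: A2 gives 5 transactions, not 4
D: A1 gives 2 transactions, not 8
A: all counts match (8,4)

Answer: A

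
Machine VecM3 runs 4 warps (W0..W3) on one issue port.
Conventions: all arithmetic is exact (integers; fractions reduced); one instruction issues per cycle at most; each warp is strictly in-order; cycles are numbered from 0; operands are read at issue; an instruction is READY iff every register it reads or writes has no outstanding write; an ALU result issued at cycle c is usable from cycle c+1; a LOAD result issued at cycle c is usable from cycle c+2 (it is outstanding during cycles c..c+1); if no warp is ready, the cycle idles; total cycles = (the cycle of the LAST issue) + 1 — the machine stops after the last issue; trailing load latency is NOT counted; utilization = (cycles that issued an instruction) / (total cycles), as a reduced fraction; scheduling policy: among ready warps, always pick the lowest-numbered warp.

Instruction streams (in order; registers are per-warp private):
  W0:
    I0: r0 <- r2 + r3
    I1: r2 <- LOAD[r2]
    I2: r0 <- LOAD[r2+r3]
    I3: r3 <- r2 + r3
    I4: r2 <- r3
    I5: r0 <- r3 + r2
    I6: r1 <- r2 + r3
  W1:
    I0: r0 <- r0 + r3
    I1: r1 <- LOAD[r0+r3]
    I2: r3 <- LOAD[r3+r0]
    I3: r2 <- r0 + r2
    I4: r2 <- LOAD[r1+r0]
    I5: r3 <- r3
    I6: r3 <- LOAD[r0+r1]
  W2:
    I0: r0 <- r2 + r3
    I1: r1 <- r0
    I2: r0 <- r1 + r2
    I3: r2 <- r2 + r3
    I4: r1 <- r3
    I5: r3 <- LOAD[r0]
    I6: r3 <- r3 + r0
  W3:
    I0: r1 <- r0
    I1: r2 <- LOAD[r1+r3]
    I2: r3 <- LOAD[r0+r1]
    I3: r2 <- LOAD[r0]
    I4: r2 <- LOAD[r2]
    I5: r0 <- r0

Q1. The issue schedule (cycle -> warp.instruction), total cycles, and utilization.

cycle 0: W0.I0
cycle 1: W0.I1
cycle 2: W1.I0
cycle 3: W0.I2
cycle 4: W0.I3
cycle 5: W0.I4
cycle 6: W0.I5
cycle 7: W0.I6
cycle 8: W1.I1
cycle 9: W1.I2
cycle 10: W1.I3
cycle 11: W1.I4
cycle 12: W1.I5
cycle 13: W1.I6
cycle 14: W2.I0
cycle 15: W2.I1
cycle 16: W2.I2
cycle 17: W2.I3
cycle 18: W2.I4
cycle 19: W2.I5
cycle 20: W3.I0
cycle 21: W2.I6
cycle 22: W3.I1
cycle 23: W3.I2
cycle 24: W3.I3
cycle 25: idle
cycle 26: W3.I4
cycle 27: W3.I5

Answer: 28 cycles, utilization 27/28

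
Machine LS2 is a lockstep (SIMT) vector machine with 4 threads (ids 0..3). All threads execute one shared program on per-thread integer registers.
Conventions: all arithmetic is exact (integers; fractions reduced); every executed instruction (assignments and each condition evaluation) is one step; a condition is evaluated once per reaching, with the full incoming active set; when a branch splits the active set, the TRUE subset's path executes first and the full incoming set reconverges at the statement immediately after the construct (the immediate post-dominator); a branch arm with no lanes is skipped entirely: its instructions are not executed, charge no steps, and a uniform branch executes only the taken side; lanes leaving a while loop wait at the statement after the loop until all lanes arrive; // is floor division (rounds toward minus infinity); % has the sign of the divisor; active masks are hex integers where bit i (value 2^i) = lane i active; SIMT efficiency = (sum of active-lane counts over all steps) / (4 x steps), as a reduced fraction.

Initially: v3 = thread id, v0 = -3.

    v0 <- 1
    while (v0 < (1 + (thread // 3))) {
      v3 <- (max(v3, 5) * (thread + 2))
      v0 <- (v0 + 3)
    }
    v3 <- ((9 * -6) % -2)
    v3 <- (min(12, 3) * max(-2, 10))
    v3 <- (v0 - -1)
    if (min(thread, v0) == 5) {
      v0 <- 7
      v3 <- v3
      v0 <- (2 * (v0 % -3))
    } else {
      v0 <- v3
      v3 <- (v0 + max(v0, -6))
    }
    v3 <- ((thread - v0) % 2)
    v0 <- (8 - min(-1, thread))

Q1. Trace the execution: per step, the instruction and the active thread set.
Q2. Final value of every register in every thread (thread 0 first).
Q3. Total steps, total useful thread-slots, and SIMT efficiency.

step 0: v0 <- 1                      0xf
step 1: eval (v0 < (1 + (thread // 3))) 0xf
step 2: v3 <- (max(v3, 5) * (thread + 2)) 0x8
step 3: v0 <- (v0 + 3)               0x8
step 4: eval (v0 < (1 + (thread // 3))) 0x8
step 5: v3 <- ((9 * -6) % -2)        0xf
step 6: v3 <- (min(12, 3) * max(-2, 10)) 0xf
step 7: v3 <- (v0 - -1)              0xf
step 8: eval (min(thread, v0) == 5)  0xf
step 9: v0 <- v3                     0xf
step 10: v3 <- (v0 + max(v0, -6))     0xf
step 11: v3 <- ((thread - v0) % 2)    0xf
step 12: v0 <- (8 - min(-1, thread))  0xf

Answer: 13 steps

v3: 0,1,0,0
v0: 9,9,9,9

steps = 13; useful = 43; efficiency = 43/52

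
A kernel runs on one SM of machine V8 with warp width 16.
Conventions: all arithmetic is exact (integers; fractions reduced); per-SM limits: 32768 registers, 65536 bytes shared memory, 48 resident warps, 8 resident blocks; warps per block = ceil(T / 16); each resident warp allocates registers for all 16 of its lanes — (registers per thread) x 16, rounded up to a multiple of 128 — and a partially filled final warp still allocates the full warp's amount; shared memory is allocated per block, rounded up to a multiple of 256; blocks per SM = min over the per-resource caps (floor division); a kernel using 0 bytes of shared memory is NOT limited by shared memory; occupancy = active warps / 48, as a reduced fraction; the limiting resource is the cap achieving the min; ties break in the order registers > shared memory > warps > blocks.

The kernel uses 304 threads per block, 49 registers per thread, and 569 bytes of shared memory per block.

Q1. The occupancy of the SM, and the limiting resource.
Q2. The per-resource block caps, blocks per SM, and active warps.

Answer: occupancy 19/48, limited by registers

registers: 1 block
shared memory: 85 blocks
warps: 2 blocks
blocks: 8 blocks

Answer: 1 block, 19 active warps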